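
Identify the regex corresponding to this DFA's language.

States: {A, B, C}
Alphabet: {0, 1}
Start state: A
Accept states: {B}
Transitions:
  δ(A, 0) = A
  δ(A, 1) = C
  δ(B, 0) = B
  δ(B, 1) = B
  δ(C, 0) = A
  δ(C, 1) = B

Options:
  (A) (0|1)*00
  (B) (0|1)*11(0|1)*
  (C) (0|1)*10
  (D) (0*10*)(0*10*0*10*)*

Check each option against the DFA on short strings; one disagreement eliminates an option:
  (A) (0|1)*00: on '00' the DFA goes A → A → A and rejects (A ∉ Accept), but the regex matches it → eliminate
  (B) (0|1)*11(0|1)*: agrees with the DFA on every string of length ≤ 6
  (C) (0|1)*10: on '10' the DFA goes A → C → A and rejects (A ∉ Accept), but the regex matches it → eliminate
  (D) (0*10*)(0*10*0*10*)*: on '1' the DFA goes A → C and rejects (C ∉ Accept), but the regex matches it → eliminate
Only (B) is consistent with the DFA.
(B) (0|1)*11(0|1)*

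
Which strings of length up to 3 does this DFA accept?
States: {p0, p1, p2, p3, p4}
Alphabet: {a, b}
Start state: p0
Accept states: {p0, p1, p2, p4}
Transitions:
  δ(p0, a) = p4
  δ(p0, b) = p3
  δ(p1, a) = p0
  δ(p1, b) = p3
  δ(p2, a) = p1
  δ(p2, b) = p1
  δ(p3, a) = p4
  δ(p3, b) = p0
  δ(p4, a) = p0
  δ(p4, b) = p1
ε, a, aa, ab, ba, bb, aaa, aba, baa, bab, bba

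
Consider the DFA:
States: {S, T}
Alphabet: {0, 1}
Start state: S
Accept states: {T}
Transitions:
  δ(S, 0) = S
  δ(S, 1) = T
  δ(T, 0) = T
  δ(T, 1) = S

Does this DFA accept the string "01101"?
Processing string "01101":
  S --0--> S
  S --1--> T
  T --1--> S
  S --0--> S
  S --1--> T
Final state: T
Accept states: {T}
Yes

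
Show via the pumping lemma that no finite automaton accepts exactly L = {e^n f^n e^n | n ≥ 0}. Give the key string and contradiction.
Assume L is regular with pumping length p. Idea: pumping the first e-block unbalances it against the other two.
Choose s = e^p f^p e^p ∈ L (|s| = 3p ≥ p). By the pumping lemma, s = xyz with |xy| ≤ p, |y| > 0, so y = e^k with k ≥ 1, inside the first e-block. Then xy²z = e^(p+k) f^p e^p. The first block has length p+k ≠ p, so the three block lengths are no longer equal and xy²z ∉ L.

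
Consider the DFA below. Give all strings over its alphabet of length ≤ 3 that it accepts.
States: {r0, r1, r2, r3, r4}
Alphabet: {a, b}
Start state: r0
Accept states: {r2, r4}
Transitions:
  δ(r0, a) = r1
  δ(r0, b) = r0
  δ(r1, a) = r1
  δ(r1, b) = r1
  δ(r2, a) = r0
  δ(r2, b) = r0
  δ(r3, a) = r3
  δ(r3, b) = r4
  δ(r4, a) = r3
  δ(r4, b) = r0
None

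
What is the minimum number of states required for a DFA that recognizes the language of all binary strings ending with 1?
By Myhill–Nerode, count the distinguishable equivalence classes: two classes — last symbol is 1 vs. not.
2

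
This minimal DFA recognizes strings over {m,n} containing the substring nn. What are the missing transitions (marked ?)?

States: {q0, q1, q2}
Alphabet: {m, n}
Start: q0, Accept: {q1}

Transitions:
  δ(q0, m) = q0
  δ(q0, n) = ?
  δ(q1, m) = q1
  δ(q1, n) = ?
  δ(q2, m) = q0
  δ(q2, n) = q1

From the language and accept set, identify what each state tracks — q0: no progress toward nn; q1: substring nn seen; q2: one trailing n.
Each missing δ(q, a) is the state matching the new tracked value after reading a.
δ(q0, n) = q2; δ(q1, n) = q1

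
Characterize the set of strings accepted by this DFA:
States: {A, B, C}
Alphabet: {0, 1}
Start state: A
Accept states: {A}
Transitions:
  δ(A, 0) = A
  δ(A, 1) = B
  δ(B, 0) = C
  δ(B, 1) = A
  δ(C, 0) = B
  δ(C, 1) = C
Testing a few strings:
  '000' → accept
  '0110' → accept
  '01' → reject
  '110' → accept
State roles: A=value ≡ 0 (mod 3); B=value ≡ 1 (mod 3); C=value ≡ 2 (mod 3)
All binary strings representing a multiple of 3 (read in base 2; leading zeros allowed and ε counts as 0)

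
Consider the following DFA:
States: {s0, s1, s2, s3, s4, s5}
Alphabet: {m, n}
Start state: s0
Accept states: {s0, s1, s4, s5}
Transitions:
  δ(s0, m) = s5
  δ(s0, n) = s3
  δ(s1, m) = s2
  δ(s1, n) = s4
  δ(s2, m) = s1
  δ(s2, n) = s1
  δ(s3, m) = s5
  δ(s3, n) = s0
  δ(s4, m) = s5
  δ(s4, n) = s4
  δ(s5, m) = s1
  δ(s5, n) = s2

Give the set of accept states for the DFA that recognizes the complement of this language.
Complement accept states = All states \ Original accept states
= {s0, s1, s2, s3, s4, s5} \ {s0, s1, s4, s5}
{s2, s3}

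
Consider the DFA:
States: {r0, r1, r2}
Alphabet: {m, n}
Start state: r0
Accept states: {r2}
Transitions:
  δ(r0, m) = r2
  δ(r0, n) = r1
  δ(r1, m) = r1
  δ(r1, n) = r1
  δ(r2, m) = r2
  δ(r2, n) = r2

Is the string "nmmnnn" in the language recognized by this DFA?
Processing string "nmmnnn":
  r0 --n--> r1
  r1 --m--> r1
  r1 --m--> r1
  r1 --n--> r1
  r1 --n--> r1
  r1 --n--> r1
Final state: r1
Accept states: {r2}
No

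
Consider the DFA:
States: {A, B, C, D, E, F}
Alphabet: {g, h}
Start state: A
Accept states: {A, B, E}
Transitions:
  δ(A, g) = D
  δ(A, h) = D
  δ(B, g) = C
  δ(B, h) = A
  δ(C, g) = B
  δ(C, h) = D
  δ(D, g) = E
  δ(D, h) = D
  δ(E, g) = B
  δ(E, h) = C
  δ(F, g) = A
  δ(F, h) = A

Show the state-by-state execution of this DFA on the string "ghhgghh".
read 'g': A → D
  read 'h': D → D
  read 'h': D → D
  read 'g': D → E
  read 'g': E → B
  read 'h': B → A
  read 'h': A → D
A -> D -> D -> D -> E -> B -> A -> D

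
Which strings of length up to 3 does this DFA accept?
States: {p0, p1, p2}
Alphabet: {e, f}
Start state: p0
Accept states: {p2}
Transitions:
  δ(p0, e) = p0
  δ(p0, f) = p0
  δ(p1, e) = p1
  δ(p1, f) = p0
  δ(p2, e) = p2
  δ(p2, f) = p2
None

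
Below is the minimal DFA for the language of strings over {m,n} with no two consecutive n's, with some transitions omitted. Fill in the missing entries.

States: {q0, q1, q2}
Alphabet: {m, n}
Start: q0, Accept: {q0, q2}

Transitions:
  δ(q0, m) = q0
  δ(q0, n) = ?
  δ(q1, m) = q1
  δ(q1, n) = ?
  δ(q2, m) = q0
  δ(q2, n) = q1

From the language and accept set, identify what each state tracks — q0: last symbol not n (ok); q1: saw nn (dead); q2: last symbol n (ok).
Each missing δ(q, a) is the state matching the new tracked value after reading a.
δ(q0, n) = q2; δ(q1, n) = q1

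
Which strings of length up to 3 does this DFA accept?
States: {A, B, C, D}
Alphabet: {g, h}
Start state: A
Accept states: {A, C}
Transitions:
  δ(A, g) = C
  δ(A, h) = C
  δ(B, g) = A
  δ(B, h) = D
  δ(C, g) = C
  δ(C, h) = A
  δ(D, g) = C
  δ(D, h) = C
ε, g, h, gg, gh, hg, hh, ggg, ggh, ghg, ghh, hgg, hgh, hhg, hhh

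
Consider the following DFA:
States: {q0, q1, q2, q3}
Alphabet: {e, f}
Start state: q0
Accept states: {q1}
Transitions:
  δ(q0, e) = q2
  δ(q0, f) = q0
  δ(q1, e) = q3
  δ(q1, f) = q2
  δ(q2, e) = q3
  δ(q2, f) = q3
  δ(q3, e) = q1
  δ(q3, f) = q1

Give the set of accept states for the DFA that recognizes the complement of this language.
Complement accept states = All states \ Original accept states
= {q0, q1, q2, q3} \ {q1}
{q0, q2, q3}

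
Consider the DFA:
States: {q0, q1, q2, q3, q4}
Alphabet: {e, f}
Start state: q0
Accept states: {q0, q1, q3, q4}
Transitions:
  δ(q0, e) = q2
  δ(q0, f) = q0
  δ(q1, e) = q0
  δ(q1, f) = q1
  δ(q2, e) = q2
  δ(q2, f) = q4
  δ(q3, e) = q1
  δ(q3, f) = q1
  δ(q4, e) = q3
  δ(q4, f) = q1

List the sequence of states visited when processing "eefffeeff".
read 'e': q0 → q2
  read 'e': q2 → q2
  read 'f': q2 → q4
  read 'f': q4 → q1
  read 'f': q1 → q1
  read 'e': q1 → q0
  read 'e': q0 → q2
  read 'f': q2 → q4
  read 'f': q4 → q1
q0 -> q2 -> q2 -> q4 -> q1 -> q1 -> q0 -> q2 -> q4 -> q1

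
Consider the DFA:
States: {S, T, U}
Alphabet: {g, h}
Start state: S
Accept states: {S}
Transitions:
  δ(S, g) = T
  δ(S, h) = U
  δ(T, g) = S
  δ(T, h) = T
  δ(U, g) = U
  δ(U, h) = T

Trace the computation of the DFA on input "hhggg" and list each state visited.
read 'h': S → U
  read 'h': U → T
  read 'g': T → S
  read 'g': S → T
  read 'g': T → S
S -> U -> T -> S -> T -> S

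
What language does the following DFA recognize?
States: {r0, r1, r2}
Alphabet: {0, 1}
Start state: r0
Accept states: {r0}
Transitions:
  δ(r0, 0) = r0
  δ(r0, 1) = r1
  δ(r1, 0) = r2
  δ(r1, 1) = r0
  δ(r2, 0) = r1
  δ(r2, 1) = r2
Testing a few strings:
  '010' → reject
  '100' → reject
  '1' → reject
  '01' → reject
State roles: r0=value ≡ 0 (mod 3); r1=value ≡ 1 (mod 3); r2=value ≡ 2 (mod 3)
All binary strings representing a multiple of 3 (read in base 2; leading zeros allowed and ε counts as 0)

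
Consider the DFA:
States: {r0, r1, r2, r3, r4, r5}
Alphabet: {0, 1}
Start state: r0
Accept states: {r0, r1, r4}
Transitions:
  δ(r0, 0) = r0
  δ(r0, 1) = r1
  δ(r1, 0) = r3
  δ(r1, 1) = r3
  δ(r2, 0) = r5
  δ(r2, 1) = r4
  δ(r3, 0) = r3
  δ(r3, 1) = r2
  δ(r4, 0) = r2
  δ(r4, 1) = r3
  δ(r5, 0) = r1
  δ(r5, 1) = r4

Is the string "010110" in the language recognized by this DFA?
Processing string "010110":
  r0 --0--> r0
  r0 --1--> r1
  r1 --0--> r3
  r3 --1--> r2
  r2 --1--> r4
  r4 --0--> r2
Final state: r2
Accept states: {r0, r1, r4}
No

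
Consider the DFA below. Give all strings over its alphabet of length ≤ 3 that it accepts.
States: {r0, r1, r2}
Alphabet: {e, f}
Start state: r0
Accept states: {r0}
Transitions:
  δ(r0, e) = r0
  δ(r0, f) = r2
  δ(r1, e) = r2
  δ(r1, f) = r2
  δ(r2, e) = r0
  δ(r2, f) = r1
ε, e, ee, fe, eee, efe, fee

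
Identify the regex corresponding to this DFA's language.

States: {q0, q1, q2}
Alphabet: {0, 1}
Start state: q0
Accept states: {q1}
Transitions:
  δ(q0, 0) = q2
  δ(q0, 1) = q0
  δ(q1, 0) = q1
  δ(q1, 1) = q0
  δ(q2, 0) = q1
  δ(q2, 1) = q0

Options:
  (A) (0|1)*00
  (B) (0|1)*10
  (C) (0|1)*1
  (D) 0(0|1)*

Check each option against the DFA on short strings; one disagreement eliminates an option:
  (A) (0|1)*00: agrees with the DFA on every string of length ≤ 6
  (B) (0|1)*10: on '00' the DFA goes q0 → q2 → q1 and accepts (q1 ∈ Accept), but the regex does not match it → eliminate
  (C) (0|1)*1: on '1' the DFA goes q0 → q0 and rejects (q0 ∉ Accept), but the regex matches it → eliminate
  (D) 0(0|1)*: on '0' the DFA goes q0 → q2 and rejects (q2 ∉ Accept), but the regex matches it → eliminate
Only (A) is consistent with the DFA.
(A) (0|1)*00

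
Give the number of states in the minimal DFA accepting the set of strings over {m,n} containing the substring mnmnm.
By Myhill–Nerode, count the distinguishable equivalence classes: 6 classes — one per longest suffix of the input that is a prefix of 'mnmnm' (lengths 0 through 4), plus an absorbing 'already seen mnmnm' class.
6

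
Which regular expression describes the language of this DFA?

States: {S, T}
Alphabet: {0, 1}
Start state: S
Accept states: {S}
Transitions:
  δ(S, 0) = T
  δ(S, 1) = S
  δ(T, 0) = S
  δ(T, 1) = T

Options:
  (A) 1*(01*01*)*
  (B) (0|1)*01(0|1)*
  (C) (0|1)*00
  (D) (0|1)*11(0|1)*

Check each option against the DFA on short strings; one disagreement eliminates an option:
  (A) 1*(01*01*)*: agrees with the DFA on every string of length ≤ 6
  (B) (0|1)*01(0|1)*: on ε the DFA stays in S and accepts (S ∈ Accept), but the regex does not match it → eliminate
  (C) (0|1)*00: on ε the DFA stays in S and accepts (S ∈ Accept), but the regex does not match it → eliminate
  (D) (0|1)*11(0|1)*: on ε the DFA stays in S and accepts (S ∈ Accept), but the regex does not match it → eliminate
Only (A) is consistent with the DFA.
(A) 1*(01*01*)*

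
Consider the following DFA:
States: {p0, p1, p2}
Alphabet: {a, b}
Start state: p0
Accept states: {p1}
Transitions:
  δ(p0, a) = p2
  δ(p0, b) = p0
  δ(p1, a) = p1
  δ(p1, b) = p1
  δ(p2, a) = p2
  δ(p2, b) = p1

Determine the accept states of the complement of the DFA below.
Complement accept states = All states \ Original accept states
= {p0, p1, p2} \ {p1}
{p0, p2}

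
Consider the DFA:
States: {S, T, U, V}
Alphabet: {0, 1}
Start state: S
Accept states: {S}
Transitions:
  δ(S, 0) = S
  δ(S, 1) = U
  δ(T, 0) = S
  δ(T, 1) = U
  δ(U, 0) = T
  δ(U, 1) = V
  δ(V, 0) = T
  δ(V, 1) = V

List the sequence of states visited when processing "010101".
read '0': S → S
  read '1': S → U
  read '0': U → T
  read '1': T → U
  read '0': U → T
  read '1': T → U
S -> S -> U -> T -> U -> T -> U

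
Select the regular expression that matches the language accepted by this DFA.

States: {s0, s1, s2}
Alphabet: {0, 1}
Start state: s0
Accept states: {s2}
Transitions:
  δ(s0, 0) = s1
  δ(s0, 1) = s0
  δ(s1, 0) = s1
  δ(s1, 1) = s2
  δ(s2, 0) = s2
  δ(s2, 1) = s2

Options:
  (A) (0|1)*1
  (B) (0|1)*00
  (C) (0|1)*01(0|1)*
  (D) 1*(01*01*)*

Check each option against the DFA on short strings; one disagreement eliminates an option:
  (A) (0|1)*1: on '1' the DFA goes s0 → s0 and rejects (s0 ∉ Accept), but the regex matches it → eliminate
  (B) (0|1)*00: on '00' the DFA goes s0 → s1 → s1 and rejects (s1 ∉ Accept), but the regex matches it → eliminate
  (C) (0|1)*01(0|1)*: agrees with the DFA on every string of length ≤ 6
  (D) 1*(01*01*)*: on ε the DFA stays in s0 and rejects (s0 ∉ Accept), but the regex matches it → eliminate
Only (C) is consistent with the DFA.
(C) (0|1)*01(0|1)*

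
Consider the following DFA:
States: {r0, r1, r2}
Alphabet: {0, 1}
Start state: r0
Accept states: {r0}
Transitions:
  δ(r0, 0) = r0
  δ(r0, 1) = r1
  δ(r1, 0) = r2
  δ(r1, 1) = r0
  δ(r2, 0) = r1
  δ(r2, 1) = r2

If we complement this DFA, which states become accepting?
Complement accept states = All states \ Original accept states
= {r0, r1, r2} \ {r0}
{r1, r2}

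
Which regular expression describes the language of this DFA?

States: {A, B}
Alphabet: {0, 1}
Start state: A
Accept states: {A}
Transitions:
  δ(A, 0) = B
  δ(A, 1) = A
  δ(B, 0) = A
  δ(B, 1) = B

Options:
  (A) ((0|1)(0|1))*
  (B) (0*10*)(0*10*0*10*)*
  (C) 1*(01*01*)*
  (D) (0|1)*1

Check each option against the DFA on short strings; one disagreement eliminates an option:
  (A) ((0|1)(0|1))*: on '1' the DFA goes A → A and accepts (A ∈ Accept), but the regex does not match it → eliminate
  (B) (0*10*)(0*10*0*10*)*: on ε the DFA stays in A and accepts (A ∈ Accept), but the regex does not match it → eliminate
  (C) 1*(01*01*)*: agrees with the DFA on every string of length ≤ 6
  (D) (0|1)*1: on ε the DFA stays in A and accepts (A ∈ Accept), but the regex does not match it → eliminate
Only (C) is consistent with the DFA.
(C) 1*(01*01*)*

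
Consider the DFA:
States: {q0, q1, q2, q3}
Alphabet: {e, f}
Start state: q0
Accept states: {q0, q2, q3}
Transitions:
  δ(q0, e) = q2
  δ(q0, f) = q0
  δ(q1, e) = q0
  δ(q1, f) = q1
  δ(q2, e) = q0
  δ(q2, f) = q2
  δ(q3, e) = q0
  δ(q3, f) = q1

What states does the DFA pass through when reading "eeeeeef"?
read 'e': q0 → q2
  read 'e': q2 → q0
  read 'e': q0 → q2
  read 'e': q2 → q0
  read 'e': q0 → q2
  read 'e': q2 → q0
  read 'f': q0 → q0
q0 -> q2 -> q0 -> q2 -> q0 -> q2 -> q0 -> q0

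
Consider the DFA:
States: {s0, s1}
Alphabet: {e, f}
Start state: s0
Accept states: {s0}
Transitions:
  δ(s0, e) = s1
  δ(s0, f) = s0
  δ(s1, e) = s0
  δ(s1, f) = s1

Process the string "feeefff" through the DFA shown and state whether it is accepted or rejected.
Processing string "feeefff":
  s0 --f--> s0
  s0 --e--> s1
  s1 --e--> s0
  s0 --e--> s1
  s1 --f--> s1
  s1 --f--> s1
  s1 --f--> s1
Final state: s1
Accept states: {s0}
No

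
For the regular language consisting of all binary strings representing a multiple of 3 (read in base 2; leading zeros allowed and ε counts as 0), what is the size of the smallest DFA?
By Myhill–Nerode, count the distinguishable equivalence classes: three classes — residue of the binary value mod 3.
3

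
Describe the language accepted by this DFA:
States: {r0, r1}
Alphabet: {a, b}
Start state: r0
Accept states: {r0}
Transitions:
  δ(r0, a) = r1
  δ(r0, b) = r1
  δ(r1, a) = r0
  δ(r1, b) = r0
Testing a few strings:
  'bbb' → reject
  'ba' → accept
  'bb' → accept
  'a' → reject
State roles: r0=even length so far; r1=odd length so far
All strings over {a,b} of even length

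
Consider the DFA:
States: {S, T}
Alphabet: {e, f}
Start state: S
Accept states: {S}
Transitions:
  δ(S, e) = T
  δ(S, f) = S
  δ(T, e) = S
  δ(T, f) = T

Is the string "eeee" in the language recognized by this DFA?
Processing string "eeee":
  S --e--> T
  T --e--> S
  S --e--> T
  T --e--> S
Final state: S
Accept states: {S}
Yes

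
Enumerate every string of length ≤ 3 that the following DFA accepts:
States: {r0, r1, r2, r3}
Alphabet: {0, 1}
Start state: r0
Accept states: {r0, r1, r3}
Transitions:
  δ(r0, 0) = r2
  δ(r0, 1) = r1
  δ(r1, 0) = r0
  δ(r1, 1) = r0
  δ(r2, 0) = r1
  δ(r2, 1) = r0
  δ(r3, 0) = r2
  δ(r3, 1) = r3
ε, 1, 00, 01, 10, 11, 000, 001, 011, 101, 111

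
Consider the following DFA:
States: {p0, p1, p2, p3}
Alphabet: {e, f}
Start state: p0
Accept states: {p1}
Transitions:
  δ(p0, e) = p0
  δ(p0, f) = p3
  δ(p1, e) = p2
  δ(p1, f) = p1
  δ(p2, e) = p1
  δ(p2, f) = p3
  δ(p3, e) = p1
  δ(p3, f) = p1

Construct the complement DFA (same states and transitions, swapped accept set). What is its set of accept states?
Complement accept states = All states \ Original accept states
= {p0, p1, p2, p3} \ {p1}
{p0, p2, p3}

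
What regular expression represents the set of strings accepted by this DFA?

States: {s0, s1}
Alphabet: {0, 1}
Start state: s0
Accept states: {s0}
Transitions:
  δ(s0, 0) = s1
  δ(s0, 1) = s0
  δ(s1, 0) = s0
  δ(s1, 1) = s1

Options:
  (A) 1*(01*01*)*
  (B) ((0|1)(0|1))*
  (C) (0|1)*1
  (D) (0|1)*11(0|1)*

Check each option against the DFA on short strings; one disagreement eliminates an option:
  (A) 1*(01*01*)*: agrees with the DFA on every string of length ≤ 6
  (B) ((0|1)(0|1))*: on '1' the DFA goes s0 → s0 and accepts (s0 ∈ Accept), but the regex does not match it → eliminate
  (C) (0|1)*1: on ε the DFA stays in s0 and accepts (s0 ∈ Accept), but the regex does not match it → eliminate
  (D) (0|1)*11(0|1)*: on ε the DFA stays in s0 and accepts (s0 ∈ Accept), but the regex does not match it → eliminate
Only (A) is consistent with the DFA.
(A) 1*(01*01*)*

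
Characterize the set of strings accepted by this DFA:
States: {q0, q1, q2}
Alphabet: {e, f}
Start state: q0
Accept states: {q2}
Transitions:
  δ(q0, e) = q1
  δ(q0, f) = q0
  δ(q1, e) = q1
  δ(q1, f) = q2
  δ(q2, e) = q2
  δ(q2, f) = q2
Testing a few strings:
  'fe' → reject
  'ee' → reject
  'ffff' → reject
  'feee' → reject
State roles: q0=no e seen yet; q1=seen a e, waiting for f; q2=substring ef seen
All strings over {e,f} containing the substring ef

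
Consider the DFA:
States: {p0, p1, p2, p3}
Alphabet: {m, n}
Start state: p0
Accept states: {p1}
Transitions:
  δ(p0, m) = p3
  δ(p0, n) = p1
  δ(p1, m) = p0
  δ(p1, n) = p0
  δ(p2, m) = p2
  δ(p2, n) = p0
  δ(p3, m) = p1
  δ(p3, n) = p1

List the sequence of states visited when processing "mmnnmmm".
read 'm': p0 → p3
  read 'm': p3 → p1
  read 'n': p1 → p0
  read 'n': p0 → p1
  read 'm': p1 → p0
  read 'm': p0 → p3
  read 'm': p3 → p1
p0 -> p3 -> p1 -> p0 -> p1 -> p0 -> p3 -> p1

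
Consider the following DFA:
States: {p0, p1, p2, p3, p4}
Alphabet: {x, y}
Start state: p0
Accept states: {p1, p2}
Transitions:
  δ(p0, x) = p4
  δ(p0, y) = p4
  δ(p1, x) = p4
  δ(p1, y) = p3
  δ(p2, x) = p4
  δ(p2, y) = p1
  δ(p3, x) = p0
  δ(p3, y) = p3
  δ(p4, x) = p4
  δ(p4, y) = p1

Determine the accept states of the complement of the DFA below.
Complement accept states = All states \ Original accept states
= {p0, p1, p2, p3, p4} \ {p1, p2}
{p0, p3, p4}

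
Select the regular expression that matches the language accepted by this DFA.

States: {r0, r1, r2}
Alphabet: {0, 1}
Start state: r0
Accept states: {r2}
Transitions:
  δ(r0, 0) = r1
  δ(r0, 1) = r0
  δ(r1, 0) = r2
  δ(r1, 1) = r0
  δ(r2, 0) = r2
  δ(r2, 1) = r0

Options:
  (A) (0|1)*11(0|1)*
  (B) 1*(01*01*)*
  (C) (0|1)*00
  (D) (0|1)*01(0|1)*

Check each option against the DFA on short strings; one disagreement eliminates an option:
  (A) (0|1)*11(0|1)*: on '00' the DFA goes r0 → r1 → r2 and accepts (r2 ∈ Accept), but the regex does not match it → eliminate
  (B) 1*(01*01*)*: on ε the DFA stays in r0 and rejects (r0 ∉ Accept), but the regex matches it → eliminate
  (C) (0|1)*00: agrees with the DFA on every string of length ≤ 6
  (D) (0|1)*01(0|1)*: on '00' the DFA goes r0 → r1 → r2 and accepts (r2 ∈ Accept), but the regex does not match it → eliminate
Only (C) is consistent with the DFA.
(C) (0|1)*00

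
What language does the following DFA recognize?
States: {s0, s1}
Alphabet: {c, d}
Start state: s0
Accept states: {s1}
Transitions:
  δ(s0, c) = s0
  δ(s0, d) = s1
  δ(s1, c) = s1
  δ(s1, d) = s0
Testing a few strings:
  'ccc' → reject
  'ddc' → reject
  'cd' → accept
  'cdc' → accept
State roles: s0=even number of d's so far; s1=odd number of d's so far
All strings over {c,d} with an odd number of d's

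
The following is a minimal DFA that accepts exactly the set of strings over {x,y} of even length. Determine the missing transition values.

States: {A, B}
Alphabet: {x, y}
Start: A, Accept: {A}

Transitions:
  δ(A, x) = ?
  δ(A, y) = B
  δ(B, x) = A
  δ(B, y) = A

From the language and accept set, identify what each state tracks — A: even length so far; B: odd length so far.
Each missing δ(q, a) is the state matching the new tracked value after reading a.
δ(A, x) = B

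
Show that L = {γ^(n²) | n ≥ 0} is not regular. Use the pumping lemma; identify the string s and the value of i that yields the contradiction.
Assume L is regular with pumping length p. Idea: pumping adds a fixed amount, but gaps between consecutive squares grow.
Choose s = γ^(p²) (length p² ≥ p). By the pumping lemma, s = xyz with |xy| ≤ p, |y| > 0, so |y| = k with 1 ≤ k ≤ p. Then |xy²z| = p²+k. Since p² < p²+k ≤ p²+p < (p+1)², the length p²+k lies strictly between consecutive squares, so it is not a perfect square and xy²z ∉ L.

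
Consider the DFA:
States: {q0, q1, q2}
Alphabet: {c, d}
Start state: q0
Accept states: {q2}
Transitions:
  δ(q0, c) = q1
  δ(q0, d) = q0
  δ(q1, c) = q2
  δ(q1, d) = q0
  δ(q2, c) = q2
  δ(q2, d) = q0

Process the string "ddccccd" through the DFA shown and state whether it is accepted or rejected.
Processing string "ddccccd":
  q0 --d--> q0
  q0 --d--> q0
  q0 --c--> q1
  q1 --c--> q2
  q2 --c--> q2
  q2 --c--> q2
  q2 --d--> q0
Final state: q0
Accept states: {q2}
No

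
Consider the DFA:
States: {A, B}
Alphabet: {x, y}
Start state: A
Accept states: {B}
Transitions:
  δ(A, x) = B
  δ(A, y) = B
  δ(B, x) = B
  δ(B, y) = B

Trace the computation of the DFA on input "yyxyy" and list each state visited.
read 'y': A → B
  read 'y': B → B
  read 'x': B → B
  read 'y': B → B
  read 'y': B → B
A -> B -> B -> B -> B -> B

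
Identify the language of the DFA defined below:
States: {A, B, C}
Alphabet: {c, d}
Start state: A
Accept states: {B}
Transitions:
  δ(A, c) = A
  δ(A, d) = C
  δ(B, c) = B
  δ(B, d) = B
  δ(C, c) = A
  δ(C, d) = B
Testing a few strings:
  'dd' → accept
  'dcd' → reject
  'cccd' → reject
  'cdc' → reject
State roles: A=no progress toward dd; B=substring dd seen; C=one trailing d
All strings over {c,d} containing the substring dd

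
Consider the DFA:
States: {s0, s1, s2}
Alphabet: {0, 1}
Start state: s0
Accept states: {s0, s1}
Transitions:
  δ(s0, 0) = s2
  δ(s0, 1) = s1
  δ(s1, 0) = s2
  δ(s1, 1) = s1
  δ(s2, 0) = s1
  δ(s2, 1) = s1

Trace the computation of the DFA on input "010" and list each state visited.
read '0': s0 → s2
  read '1': s2 → s1
  read '0': s1 → s2
s0 -> s2 -> s1 -> s2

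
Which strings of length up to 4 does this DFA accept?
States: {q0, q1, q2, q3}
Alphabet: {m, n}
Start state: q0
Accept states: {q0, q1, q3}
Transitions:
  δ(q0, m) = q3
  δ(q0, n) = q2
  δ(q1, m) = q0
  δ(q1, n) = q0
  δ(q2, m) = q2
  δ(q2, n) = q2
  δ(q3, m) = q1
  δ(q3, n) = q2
ε, m, mm, mmm, mmn, mmmm, mmnm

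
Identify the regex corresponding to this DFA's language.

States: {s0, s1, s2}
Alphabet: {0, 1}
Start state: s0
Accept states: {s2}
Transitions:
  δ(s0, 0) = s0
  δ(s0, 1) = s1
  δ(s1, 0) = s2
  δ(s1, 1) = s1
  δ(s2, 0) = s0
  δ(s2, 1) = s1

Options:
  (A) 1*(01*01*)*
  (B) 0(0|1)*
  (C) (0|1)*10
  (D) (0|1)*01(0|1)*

Check each option against the DFA on short strings; one disagreement eliminates an option:
  (A) 1*(01*01*)*: on ε the DFA stays in s0 and rejects (s0 ∉ Accept), but the regex matches it → eliminate
  (B) 0(0|1)*: on '0' the DFA goes s0 → s0 and rejects (s0 ∉ Accept), but the regex matches it → eliminate
  (C) (0|1)*10: agrees with the DFA on every string of length ≤ 6
  (D) (0|1)*01(0|1)*: on '01' the DFA goes s0 → s0 → s1 and rejects (s1 ∉ Accept), but the regex matches it → eliminate
Only (C) is consistent with the DFA.
(C) (0|1)*10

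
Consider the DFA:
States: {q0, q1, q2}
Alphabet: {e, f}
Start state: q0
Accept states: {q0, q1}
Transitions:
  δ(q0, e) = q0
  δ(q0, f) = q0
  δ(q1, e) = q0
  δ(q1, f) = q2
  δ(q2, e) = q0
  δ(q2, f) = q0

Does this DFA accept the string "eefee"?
Processing string "eefee":
  q0 --e--> q0
  q0 --e--> q0
  q0 --f--> q0
  q0 --e--> q0
  q0 --e--> q0
Final state: q0
Accept states: {q0, q1}
Yes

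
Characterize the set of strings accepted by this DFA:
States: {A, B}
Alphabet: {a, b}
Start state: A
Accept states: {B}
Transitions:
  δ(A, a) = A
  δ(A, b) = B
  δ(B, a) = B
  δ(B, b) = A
Testing a few strings:
  'a' → reject
  'bba' → reject
  'aba' → accept
  'bb' → reject
State roles: A=even number of b's so far; B=odd number of b's so far
All strings over {a,b} with an odd number of b's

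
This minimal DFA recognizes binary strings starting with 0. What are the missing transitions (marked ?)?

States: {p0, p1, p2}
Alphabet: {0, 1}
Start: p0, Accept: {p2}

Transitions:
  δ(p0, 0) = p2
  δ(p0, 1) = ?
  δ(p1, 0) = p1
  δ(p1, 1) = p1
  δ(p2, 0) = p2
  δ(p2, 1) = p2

From the language and accept set, identify what each state tracks — p0: no input read; p1: started with 1 (dead); p2: started with 0.
Each missing δ(q, a) is the state matching the new tracked value after reading a.
δ(p0, 1) = p1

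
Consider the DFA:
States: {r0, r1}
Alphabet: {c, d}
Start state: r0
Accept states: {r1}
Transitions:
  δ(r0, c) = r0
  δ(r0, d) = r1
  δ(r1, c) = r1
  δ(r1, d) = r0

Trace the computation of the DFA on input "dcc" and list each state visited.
read 'd': r0 → r1
  read 'c': r1 → r1
  read 'c': r1 → r1
r0 -> r1 -> r1 -> r1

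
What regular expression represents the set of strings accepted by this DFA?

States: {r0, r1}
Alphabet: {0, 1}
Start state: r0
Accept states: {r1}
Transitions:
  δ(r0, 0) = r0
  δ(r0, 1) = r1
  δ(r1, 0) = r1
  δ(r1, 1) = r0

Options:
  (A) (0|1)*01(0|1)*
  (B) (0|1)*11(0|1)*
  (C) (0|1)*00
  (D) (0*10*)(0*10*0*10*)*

Check each option against the DFA on short strings; one disagreement eliminates an option:
  (A) (0|1)*01(0|1)*: on '1' the DFA goes r0 → r1 and accepts (r1 ∈ Accept), but the regex does not match it → eliminate
  (B) (0|1)*11(0|1)*: on '1' the DFA goes r0 → r1 and accepts (r1 ∈ Accept), but the regex does not match it → eliminate
  (C) (0|1)*00: on '1' the DFA goes r0 → r1 and accepts (r1 ∈ Accept), but the regex does not match it → eliminate
  (D) (0*10*)(0*10*0*10*)*: agrees with the DFA on every string of length ≤ 6
Only (D) is consistent with the DFA.
(D) (0*10*)(0*10*0*10*)*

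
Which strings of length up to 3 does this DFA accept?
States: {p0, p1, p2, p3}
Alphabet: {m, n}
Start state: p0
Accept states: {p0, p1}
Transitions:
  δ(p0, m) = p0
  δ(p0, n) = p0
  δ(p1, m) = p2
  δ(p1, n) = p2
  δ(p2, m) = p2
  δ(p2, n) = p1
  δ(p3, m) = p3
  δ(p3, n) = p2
ε, m, n, mm, mn, nm, nn, mmm, mmn, mnm, mnn, nmm, nmn, nnm, nnn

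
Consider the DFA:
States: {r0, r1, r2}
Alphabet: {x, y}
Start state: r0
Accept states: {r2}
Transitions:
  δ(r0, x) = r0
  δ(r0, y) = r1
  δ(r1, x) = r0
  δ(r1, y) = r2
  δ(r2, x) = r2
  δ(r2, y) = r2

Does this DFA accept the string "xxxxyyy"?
Processing string "xxxxyyy":
  r0 --x--> r0
  r0 --x--> r0
  r0 --x--> r0
  r0 --x--> r0
  r0 --y--> r1
  r1 --y--> r2
  r2 --y--> r2
Final state: r2
Accept states: {r2}
Yes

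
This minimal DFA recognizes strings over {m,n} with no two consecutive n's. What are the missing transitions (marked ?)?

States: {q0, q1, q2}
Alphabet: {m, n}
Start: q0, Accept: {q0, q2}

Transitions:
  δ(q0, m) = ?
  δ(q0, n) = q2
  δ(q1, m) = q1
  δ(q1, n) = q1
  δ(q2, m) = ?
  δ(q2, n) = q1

From the language and accept set, identify what each state tracks — q0: last symbol not n (ok); q1: saw nn (dead); q2: last symbol n (ok).
Each missing δ(q, a) is the state matching the new tracked value after reading a.
δ(q0, m) = q0; δ(q2, m) = q0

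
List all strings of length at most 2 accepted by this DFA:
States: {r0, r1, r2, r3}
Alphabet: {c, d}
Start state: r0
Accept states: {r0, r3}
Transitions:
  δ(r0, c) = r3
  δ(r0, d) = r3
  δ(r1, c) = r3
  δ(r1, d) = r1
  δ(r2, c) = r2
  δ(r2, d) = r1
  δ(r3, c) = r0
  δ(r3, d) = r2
ε, c, d, cc, dc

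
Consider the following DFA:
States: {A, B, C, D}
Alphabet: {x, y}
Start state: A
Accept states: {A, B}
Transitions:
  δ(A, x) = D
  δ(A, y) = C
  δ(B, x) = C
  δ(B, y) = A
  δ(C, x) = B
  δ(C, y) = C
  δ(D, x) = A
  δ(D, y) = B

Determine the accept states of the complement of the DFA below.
Complement accept states = All states \ Original accept states
= {A, B, C, D} \ {A, B}
{C, D}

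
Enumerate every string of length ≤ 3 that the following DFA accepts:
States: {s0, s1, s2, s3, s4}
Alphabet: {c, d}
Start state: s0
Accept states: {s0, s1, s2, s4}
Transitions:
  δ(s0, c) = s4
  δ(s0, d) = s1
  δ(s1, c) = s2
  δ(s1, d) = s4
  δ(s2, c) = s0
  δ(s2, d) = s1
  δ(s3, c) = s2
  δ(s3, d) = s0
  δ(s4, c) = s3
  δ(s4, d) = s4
ε, c, d, cd, dc, dd, ccc, ccd, cdd, dcc, dcd, ddd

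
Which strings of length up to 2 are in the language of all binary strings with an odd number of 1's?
1, 01, 10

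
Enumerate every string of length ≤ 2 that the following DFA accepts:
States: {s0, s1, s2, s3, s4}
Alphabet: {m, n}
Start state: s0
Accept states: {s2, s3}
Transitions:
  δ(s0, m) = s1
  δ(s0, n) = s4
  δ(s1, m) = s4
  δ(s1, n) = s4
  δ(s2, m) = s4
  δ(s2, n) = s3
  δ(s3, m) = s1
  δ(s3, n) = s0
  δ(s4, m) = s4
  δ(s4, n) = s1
None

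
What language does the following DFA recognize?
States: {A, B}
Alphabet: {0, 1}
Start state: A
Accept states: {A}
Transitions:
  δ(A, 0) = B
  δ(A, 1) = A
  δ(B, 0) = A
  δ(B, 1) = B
Testing a few strings:
  '00' → accept
  '01' → reject
  '011' → reject
  '1' → accept
State roles: A=even number of 0's so far; B=odd number of 0's so far
All binary strings with an even number of 0's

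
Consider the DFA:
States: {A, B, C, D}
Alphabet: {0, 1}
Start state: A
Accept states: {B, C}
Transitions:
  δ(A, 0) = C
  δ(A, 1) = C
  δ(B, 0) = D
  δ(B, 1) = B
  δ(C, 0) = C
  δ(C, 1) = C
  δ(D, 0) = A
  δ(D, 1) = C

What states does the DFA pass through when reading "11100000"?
read '1': A → C
  read '1': C → C
  read '1': C → C
  read '0': C → C
  read '0': C → C
  read '0': C → C
  read '0': C → C
  read '0': C → C
A -> C -> C -> C -> C -> C -> C -> C -> C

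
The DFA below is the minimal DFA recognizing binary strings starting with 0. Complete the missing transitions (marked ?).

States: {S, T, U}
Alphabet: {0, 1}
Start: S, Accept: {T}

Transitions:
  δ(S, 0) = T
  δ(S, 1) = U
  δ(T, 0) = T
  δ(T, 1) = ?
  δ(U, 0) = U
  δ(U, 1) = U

From the language and accept set, identify what each state tracks — S: no input read; T: started with 0; U: started with 1 (dead).
Each missing δ(q, a) is the state matching the new tracked value after reading a.
δ(T, 1) = T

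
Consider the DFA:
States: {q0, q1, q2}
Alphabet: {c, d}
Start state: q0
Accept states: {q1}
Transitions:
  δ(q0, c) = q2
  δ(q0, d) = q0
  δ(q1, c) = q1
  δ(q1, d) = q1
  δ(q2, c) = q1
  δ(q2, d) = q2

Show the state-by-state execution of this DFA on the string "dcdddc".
read 'd': q0 → q0
  read 'c': q0 → q2
  read 'd': q2 → q2
  read 'd': q2 → q2
  read 'd': q2 → q2
  read 'c': q2 → q1
q0 -> q0 -> q2 -> q2 -> q2 -> q2 -> q1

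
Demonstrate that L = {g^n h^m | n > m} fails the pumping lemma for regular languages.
Assume L is regular with pumping length p. Idea: pumping down the g-block drops the g-count to at most the h-count.
Choose s = g^(p+1) h^p ∈ L (|s| = 2p+1 ≥ p). By the pumping lemma, s = xyz with |xy| ≤ p, |y| > 0, so y = g^k with k ≥ 1. Take i = 0: xz = g^(p+1−k) h^p. Since k ≥ 1, p+1−k ≤ p, so the number of g's is no longer strictly greater than the number of h's, hence xz ∉ L.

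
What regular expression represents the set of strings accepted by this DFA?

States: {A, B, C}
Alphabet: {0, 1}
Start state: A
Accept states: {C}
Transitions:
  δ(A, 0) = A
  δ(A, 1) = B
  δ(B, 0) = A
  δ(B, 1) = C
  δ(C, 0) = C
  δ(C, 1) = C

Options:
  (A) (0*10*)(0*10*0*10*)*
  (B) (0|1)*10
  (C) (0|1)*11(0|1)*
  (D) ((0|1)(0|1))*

Check each option against the DFA on short strings; one disagreement eliminates an option:
  (A) (0*10*)(0*10*0*10*)*: on '1' the DFA goes A → B and rejects (B ∉ Accept), but the regex matches it → eliminate
  (B) (0|1)*10: on '10' the DFA goes A → B → A and rejects (A ∉ Accept), but the regex matches it → eliminate
  (C) (0|1)*11(0|1)*: agrees with the DFA on every string of length ≤ 6
  (D) ((0|1)(0|1))*: on ε the DFA stays in A and rejects (A ∉ Accept), but the regex matches it → eliminate
Only (C) is consistent with the DFA.
(C) (0|1)*11(0|1)*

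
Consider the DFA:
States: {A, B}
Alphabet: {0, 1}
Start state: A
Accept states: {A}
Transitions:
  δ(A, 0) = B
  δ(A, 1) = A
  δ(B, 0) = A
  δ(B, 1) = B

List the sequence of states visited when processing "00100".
read '0': A → B
  read '0': B → A
  read '1': A → A
  read '0': A → B
  read '0': B → A
A -> B -> A -> A -> B -> A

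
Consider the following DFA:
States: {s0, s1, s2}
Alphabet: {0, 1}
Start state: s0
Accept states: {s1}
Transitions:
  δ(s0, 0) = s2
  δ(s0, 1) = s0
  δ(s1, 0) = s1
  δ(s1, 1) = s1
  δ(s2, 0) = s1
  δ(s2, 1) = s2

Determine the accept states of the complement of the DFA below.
Complement accept states = All states \ Original accept states
= {s0, s1, s2} \ {s1}
{s0, s2}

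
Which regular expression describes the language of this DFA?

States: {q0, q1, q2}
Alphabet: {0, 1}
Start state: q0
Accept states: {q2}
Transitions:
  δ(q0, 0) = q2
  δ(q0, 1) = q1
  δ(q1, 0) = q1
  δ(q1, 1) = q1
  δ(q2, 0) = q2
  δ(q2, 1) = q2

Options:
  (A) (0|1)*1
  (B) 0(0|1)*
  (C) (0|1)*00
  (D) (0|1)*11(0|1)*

Check each option against the DFA on short strings; one disagreement eliminates an option:
  (A) (0|1)*1: on '0' the DFA goes q0 → q2 and accepts (q2 ∈ Accept), but the regex does not match it → eliminate
  (B) 0(0|1)*: agrees with the DFA on every string of length ≤ 6
  (C) (0|1)*00: on '0' the DFA goes q0 → q2 and accepts (q2 ∈ Accept), but the regex does not match it → eliminate
  (D) (0|1)*11(0|1)*: on '0' the DFA goes q0 → q2 and accepts (q2 ∈ Accept), but the regex does not match it → eliminate
Only (B) is consistent with the DFA.
(B) 0(0|1)*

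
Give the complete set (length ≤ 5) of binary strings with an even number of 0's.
ε, 1, 00, 11, 001, 010, 100, 111, 0000, 0011, 0101, 0110, 1001, 1010, 1100, 1111, 00001, 00010, 00100, 00111, 01000, 01011, 01101, 01110, 10000, 10011, 10101, 10110, 11001, 11010, 11100, 11111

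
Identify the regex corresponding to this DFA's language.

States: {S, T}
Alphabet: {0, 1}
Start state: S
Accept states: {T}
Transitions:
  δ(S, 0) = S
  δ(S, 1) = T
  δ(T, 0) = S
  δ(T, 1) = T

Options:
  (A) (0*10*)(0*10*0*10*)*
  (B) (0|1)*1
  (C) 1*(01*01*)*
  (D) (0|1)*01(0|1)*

Check each option against the DFA on short strings; one disagreement eliminates an option:
  (A) (0*10*)(0*10*0*10*)*: on '10' the DFA goes S → T → S and rejects (S ∉ Accept), but the regex matches it → eliminate
  (B) (0|1)*1: agrees with the DFA on every string of length ≤ 6
  (C) 1*(01*01*)*: on ε the DFA stays in S and rejects (S ∉ Accept), but the regex matches it → eliminate
  (D) (0|1)*01(0|1)*: on '1' the DFA goes S → T and accepts (T ∈ Accept), but the regex does not match it → eliminate
Only (B) is consistent with the DFA.
(B) (0|1)*1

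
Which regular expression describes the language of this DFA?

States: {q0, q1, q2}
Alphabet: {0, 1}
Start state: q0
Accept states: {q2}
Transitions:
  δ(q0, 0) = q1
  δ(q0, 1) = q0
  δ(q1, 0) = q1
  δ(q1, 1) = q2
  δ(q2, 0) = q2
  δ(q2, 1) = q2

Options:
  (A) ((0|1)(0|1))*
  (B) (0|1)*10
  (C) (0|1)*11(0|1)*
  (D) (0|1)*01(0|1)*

Check each option against the DFA on short strings; one disagreement eliminates an option:
  (A) ((0|1)(0|1))*: on ε the DFA stays in q0 and rejects (q0 ∉ Accept), but the regex matches it → eliminate
  (B) (0|1)*10: on '01' the DFA goes q0 → q1 → q2 and accepts (q2 ∈ Accept), but the regex does not match it → eliminate
  (C) (0|1)*11(0|1)*: on '01' the DFA goes q0 → q1 → q2 and accepts (q2 ∈ Accept), but the regex does not match it → eliminate
  (D) (0|1)*01(0|1)*: agrees with the DFA on every string of length ≤ 6
Only (D) is consistent with the DFA.
(D) (0|1)*01(0|1)*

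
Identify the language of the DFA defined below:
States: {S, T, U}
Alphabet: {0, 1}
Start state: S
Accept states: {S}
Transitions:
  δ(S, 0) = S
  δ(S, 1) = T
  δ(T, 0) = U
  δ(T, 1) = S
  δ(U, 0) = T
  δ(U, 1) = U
Testing a few strings:
  '010' → reject
  '0000' → accept
  '01' → reject
  '100' → reject
State roles: S=value ≡ 0 (mod 3); T=value ≡ 1 (mod 3); U=value ≡ 2 (mod 3)
All binary strings representing a multiple of 3 (read in base 2; leading zeros allowed and ε counts as 0)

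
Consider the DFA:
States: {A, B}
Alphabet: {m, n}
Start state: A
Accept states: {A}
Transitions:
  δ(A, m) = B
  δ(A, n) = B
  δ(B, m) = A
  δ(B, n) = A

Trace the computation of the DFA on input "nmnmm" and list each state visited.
read 'n': A → B
  read 'm': B → A
  read 'n': A → B
  read 'm': B → A
  read 'm': A → B
A -> B -> A -> B -> A -> B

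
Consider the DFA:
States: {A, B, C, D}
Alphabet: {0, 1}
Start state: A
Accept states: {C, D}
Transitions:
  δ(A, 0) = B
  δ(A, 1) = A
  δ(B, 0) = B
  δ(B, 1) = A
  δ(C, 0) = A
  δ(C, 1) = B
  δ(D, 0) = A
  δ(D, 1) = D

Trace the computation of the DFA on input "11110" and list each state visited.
read '1': A → A
  read '1': A → A
  read '1': A → A
  read '1': A → A
  read '0': A → B
A -> A -> A -> A -> A -> B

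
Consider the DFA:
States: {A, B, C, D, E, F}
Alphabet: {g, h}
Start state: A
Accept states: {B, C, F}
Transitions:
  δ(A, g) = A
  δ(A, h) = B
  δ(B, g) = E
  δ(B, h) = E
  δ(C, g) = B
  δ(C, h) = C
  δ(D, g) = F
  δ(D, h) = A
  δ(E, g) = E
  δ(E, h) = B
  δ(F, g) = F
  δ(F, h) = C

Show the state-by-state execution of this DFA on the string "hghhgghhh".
read 'h': A → B
  read 'g': B → E
  read 'h': E → B
  read 'h': B → E
  read 'g': E → E
  read 'g': E → E
  read 'h': E → B
  read 'h': B → E
  read 'h': E → B
A -> B -> E -> B -> E -> E -> E -> B -> E -> B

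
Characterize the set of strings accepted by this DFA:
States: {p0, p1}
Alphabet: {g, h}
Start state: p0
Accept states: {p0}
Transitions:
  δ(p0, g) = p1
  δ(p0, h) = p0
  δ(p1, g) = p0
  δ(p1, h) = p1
Testing a few strings:
  'gg' → accept
  'g' → reject
  'h' → accept
  'gh' → reject
State roles: p0=even number of g's so far; p1=odd number of g's so far
All strings over {g,h} with an even number of g's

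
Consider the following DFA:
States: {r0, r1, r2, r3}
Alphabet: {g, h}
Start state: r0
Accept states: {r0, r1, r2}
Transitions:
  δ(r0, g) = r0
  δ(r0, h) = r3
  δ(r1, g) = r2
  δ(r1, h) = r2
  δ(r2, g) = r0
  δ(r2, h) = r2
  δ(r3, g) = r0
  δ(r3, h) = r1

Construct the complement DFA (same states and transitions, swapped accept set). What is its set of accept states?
Complement accept states = All states \ Original accept states
= {r0, r1, r2, r3} \ {r0, r1, r2}
{r3}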